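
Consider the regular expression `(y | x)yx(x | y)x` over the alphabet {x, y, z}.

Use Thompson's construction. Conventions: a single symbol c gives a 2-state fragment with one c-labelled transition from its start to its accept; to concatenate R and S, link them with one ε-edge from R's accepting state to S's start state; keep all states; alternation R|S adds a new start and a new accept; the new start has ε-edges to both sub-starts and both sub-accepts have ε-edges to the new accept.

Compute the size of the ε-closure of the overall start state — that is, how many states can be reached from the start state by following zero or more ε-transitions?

3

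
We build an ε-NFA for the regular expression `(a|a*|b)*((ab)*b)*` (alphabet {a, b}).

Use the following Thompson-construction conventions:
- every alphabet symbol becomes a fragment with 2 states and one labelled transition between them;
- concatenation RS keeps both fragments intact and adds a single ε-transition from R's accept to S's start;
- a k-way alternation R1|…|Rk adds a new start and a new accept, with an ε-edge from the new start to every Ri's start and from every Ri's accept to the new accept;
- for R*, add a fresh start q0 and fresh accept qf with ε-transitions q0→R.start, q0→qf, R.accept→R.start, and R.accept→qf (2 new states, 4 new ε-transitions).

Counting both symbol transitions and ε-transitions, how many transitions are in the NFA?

Per subexpression:
Each of the 6 symbol leaves contributes 1 transition (1 symbol, 0 ε).
  a* = 5 transitions (1 symbol, 4 ε)
  a|a*|b = 13 transitions (3 symbol, 10 ε)
  (a|a*|b)* = 17 transitions (3 symbol, 14 ε)
  ab = 3 transitions (2 symbol, 1 ε)
  (ab)* = 7 transitions (2 symbol, 5 ε)
  (ab)*b = 9 transitions (3 symbol, 6 ε)
  ((ab)*b)* = 13 transitions (3 symbol, 10 ε)
  (a|a*|b)*((ab)*b)* = 31 transitions (6 symbol, 25 ε)

31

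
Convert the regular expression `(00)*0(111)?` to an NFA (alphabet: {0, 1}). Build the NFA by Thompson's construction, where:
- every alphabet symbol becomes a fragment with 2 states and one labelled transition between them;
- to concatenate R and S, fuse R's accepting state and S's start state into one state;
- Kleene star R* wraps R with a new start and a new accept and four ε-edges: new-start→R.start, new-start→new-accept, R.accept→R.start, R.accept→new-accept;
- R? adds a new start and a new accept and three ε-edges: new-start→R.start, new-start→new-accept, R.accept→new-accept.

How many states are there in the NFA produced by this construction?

11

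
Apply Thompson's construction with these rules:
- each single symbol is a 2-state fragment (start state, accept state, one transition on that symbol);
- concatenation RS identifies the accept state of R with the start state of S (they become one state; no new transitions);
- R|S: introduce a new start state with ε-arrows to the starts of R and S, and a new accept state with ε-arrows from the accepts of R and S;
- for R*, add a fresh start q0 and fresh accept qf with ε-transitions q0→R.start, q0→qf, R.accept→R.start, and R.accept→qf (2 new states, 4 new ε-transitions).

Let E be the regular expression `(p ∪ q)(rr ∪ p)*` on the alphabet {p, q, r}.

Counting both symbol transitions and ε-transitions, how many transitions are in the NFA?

17

Recursing over subexpressions:
Each of the 5 symbol leaves contributes 1 transition (1 symbol, 0 ε).
  p ∪ q : 6 transitions (2 symbol, 4 ε)
  rr : 2 transitions (2 symbol, 0 ε)
  rr ∪ p : 7 transitions (3 symbol, 4 ε)
  (rr ∪ p)* : 11 transitions (3 symbol, 8 ε)
  (p ∪ q)(rr ∪ p)* : 17 transitions (5 symbol, 12 ε)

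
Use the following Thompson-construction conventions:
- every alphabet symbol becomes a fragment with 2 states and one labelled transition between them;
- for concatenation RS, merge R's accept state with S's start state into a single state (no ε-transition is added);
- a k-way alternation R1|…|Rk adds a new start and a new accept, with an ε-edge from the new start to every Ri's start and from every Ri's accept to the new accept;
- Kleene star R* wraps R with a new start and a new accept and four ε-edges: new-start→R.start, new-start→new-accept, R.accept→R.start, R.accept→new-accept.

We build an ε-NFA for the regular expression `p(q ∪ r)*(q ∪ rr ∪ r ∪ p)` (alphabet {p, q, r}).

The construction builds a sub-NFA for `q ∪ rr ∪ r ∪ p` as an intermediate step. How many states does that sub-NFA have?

11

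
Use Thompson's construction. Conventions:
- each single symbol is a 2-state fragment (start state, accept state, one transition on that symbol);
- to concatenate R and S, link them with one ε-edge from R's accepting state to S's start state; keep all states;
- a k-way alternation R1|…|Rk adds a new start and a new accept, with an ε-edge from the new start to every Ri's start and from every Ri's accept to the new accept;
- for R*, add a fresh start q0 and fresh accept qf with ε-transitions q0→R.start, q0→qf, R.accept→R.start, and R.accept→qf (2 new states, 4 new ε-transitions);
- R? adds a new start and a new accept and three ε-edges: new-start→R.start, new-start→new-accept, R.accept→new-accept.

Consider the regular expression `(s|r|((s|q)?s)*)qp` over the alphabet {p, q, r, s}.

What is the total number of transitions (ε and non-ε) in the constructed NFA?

27

Per subexpression:
Each of the 7 symbol leaves contributes 1 transition (1 symbol, 0 ε).
  s|q : 6 transitions (2 symbol, 4 ε)
  (s|q)? : 9 transitions (2 symbol, 7 ε)
  (s|q)?s : 11 transitions (3 symbol, 8 ε)
  ((s|q)?s)* : 15 transitions (3 symbol, 12 ε)
  s|r|((s|q)?s)* : 23 transitions (5 symbol, 18 ε)
  (s|r|((s|q)?s)*)qp : 27 transitions (7 symbol, 20 ε)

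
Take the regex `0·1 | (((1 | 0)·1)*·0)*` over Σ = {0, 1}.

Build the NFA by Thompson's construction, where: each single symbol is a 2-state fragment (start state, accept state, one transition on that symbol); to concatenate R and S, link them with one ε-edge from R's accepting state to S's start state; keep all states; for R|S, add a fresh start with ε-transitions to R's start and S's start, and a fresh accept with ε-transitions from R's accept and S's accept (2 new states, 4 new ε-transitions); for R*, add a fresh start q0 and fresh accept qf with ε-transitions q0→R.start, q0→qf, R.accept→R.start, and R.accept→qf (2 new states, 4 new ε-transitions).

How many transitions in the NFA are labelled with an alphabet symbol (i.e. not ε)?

6

Bottom-up over the parse tree:
Each of the 6 symbol leaves contributes exactly 1 symbol transition.
  0·1 — 2 symbol transitions
  1 | 0 — 2 symbol transitions
  (1 | 0)·1 — 3 symbol transitions
  ((1 | 0)·1)* — 3 symbol transitions
  ((1 | 0)·1)*·0 — 4 symbol transitions
  (((1 | 0)·1)*·0)* — 4 symbol transitions
  0·1 | (((1 | 0)·1)*·0)* — 6 symbol transitions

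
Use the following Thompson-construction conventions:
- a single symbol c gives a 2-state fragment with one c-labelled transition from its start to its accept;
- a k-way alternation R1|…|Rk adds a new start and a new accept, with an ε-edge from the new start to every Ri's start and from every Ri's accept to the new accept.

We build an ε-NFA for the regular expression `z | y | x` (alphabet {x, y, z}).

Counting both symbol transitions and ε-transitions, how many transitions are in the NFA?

9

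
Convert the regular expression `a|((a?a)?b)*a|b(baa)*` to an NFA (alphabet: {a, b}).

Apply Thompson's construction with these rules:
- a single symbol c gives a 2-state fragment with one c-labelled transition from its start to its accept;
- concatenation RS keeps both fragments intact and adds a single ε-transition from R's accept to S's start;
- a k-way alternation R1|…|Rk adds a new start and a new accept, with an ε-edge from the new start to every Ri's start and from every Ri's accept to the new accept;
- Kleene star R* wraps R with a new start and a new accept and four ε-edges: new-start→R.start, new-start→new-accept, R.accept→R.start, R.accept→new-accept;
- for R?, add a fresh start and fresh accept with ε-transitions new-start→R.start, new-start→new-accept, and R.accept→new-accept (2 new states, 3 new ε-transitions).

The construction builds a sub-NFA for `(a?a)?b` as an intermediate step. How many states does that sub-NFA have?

10

Fragment for `(a?a)?b`:
Each of the 3 symbol leaves contributes a 2-state fragment.
  a? : 4 states
  a?a : 6 states
  (a?a)? : 8 states
  (a?a)?b : 10 states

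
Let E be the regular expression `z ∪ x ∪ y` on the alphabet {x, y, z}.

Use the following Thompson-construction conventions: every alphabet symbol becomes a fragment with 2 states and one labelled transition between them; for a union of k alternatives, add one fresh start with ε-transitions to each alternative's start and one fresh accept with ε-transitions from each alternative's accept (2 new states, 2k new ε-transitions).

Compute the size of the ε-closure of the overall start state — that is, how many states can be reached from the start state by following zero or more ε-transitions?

4

Compute the ε-closure size of each fragment's start state recursively; a symbol fragment's start has no outgoing ε-edge, so its closure is just itself (size 1).
  z ∪ x ∪ y : C = 1 + 1 + 1 + 1 = 4 (the new accept is not ε-reachable since no branch accepts ε)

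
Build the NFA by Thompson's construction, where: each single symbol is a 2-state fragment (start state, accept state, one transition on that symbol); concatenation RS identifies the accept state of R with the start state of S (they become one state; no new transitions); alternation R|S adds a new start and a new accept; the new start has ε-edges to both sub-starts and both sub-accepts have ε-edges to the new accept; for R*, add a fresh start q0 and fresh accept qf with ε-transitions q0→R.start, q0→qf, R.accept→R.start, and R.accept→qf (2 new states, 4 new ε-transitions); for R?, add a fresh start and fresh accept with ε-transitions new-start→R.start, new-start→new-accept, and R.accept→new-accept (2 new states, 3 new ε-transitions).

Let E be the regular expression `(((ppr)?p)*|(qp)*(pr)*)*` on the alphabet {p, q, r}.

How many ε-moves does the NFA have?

23

Building bottom-up:
Each of the 8 symbol leaves contributes 0 ε-transitions.
  ppr → 0 ε-transitions
  (ppr)? → 3 ε-transitions
  (ppr)?p → 3 ε-transitions
  ((ppr)?p)* → 7 ε-transitions
  qp → 0 ε-transitions
  (qp)* → 4 ε-transitions
  pr → 0 ε-transitions
  (pr)* → 4 ε-transitions
  (qp)*(pr)* → 8 ε-transitions
  ((ppr)?p)*|(qp)*(pr)* → 19 ε-transitions
  (((ppr)?p)*|(qp)*(pr)*)* → 23 ε-transitions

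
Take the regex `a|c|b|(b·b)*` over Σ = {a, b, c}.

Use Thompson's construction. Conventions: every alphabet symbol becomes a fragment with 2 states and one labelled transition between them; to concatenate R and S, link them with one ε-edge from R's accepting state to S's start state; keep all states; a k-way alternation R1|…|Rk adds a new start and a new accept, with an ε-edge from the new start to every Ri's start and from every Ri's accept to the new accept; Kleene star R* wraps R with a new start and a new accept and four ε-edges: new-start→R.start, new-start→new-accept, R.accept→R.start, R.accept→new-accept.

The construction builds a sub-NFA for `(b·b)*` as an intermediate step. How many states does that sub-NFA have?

Fragment for `(b·b)*`:
Each of the 2 symbol leaves contributes a 2-state fragment.
  b·b : 4 states
  (b·b)* : 6 states

6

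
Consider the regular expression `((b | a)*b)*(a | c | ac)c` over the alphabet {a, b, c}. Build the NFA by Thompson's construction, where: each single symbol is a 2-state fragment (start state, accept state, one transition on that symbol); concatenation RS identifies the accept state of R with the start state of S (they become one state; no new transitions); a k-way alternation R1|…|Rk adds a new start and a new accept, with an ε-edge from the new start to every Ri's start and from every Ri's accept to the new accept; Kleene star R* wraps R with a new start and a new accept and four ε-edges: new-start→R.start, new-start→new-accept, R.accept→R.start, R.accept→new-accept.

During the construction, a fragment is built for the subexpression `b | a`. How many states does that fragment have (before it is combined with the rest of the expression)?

6

Fragment for `b | a`:
Each of the 2 symbol leaves contributes a 2-state fragment.
  b | a : 6 states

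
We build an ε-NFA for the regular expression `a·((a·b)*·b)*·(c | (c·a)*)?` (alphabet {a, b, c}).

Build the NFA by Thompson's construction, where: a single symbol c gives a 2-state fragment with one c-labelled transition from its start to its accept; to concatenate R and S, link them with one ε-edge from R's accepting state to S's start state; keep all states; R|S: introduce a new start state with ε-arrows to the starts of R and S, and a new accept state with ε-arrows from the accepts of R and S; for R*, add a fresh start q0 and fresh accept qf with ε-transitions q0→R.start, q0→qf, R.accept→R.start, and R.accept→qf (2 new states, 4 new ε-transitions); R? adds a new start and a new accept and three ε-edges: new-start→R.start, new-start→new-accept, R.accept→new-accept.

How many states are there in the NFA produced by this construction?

24

Building bottom-up:
Each of the 7 symbol leaves contributes a 2-state fragment.
  a·b → 4 states
  (a·b)* → 6 states
  (a·b)*·b → 8 states
  ((a·b)*·b)* → 10 states
  c·a → 4 states
  (c·a)* → 6 states
  c | (c·a)* → 10 states
  (c | (c·a)*)? → 12 states
  a·((a·b)*·b)*·(c | (c·a)*)? → 24 states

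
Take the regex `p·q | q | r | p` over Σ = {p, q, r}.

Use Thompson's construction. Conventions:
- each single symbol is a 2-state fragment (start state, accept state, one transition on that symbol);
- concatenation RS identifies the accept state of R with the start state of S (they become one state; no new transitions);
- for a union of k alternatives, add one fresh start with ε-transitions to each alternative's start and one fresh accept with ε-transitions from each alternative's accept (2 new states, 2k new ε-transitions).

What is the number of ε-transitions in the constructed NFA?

8

Building bottom-up:
Each of the 5 symbol leaves contributes 0 ε-transitions.
  p·q : 0 ε-transitions
  p·q | q | r | p : 8 ε-transitions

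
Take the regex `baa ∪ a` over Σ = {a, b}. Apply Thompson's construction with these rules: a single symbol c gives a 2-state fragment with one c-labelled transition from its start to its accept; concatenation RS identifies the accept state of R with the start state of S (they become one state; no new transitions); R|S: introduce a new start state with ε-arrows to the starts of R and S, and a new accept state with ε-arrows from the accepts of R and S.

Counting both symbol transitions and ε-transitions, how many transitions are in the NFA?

Bottom-up over the parse tree:
Each of the 4 symbol leaves contributes 1 transition (1 symbol, 0 ε).
  baa → 3 transitions (3 symbol, 0 ε)
  baa ∪ a → 8 transitions (4 symbol, 4 ε)

8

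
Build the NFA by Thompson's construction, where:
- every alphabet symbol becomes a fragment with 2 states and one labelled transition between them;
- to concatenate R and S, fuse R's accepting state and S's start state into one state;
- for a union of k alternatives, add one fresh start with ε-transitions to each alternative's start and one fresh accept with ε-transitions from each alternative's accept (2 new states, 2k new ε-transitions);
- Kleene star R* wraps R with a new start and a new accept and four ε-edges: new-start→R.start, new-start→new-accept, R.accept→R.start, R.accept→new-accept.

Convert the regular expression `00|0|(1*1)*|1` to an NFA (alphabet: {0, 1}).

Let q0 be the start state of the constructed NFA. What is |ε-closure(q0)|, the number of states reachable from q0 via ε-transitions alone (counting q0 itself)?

10

Compute the ε-closure size of each fragment's start state recursively; a symbol fragment's start has no outgoing ε-edge, so its closure is just itself (size 1).
  00 : same as the first factor's closure: C = 1
  1* : C = 1 (new start) + 1 (body) + 1 (new accept) = 3
  1*1 : C = 3 + (1−1) = 3 (closure spills across the concat boundary because the left factor accepts ε)
  (1*1)* : the star's fresh start ε-reaches both the body's start and the fresh accept: C = 2 + 3 = 5
  00|0|(1*1)*|1 : C = 1 (new start) + (1 + 1 + 5 + 1) + 1 (new accept, since some branch ε-reaches its own accept) = 10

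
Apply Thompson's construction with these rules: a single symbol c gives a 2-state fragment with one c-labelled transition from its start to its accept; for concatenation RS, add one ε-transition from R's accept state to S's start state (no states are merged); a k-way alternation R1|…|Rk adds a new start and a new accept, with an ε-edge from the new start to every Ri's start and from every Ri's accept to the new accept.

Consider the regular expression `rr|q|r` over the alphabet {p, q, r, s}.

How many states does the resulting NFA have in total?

Per subexpression:
Each of the 4 symbol leaves contributes a 2-state fragment.
  rr : 4 states
  rr|q|r : 10 states

10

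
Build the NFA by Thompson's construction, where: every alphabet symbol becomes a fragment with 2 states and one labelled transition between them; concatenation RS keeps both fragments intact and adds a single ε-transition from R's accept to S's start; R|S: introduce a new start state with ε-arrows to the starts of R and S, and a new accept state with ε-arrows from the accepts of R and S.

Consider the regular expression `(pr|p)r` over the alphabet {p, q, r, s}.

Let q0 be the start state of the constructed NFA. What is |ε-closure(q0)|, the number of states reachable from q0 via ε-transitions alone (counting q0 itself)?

Compute the ε-closure size of each fragment's start state recursively; a symbol fragment's start has no outgoing ε-edge, so its closure is just itself (size 1).
  pr — |closure| equals the left operand's closure size = 1 (its accept is not ε-reachable, so the closure stops there)
  pr|p — |closure| = 1 + 1 + 1 = 3 (the new accept is not ε-reachable since no branch accepts ε)
  (pr|p)r — same as the first factor's closure: |closure| = 3

3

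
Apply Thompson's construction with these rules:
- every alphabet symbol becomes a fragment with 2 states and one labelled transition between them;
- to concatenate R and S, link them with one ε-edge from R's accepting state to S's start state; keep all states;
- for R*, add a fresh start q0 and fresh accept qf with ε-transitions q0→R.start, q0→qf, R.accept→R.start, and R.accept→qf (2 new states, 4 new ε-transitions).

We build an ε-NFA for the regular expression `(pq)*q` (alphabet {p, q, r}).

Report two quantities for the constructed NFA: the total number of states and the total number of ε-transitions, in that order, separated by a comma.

8, 6

Building bottom-up:
Each of the 3 symbol leaves contributes 2 states and 0 ε-transitions.
  pq = 4 states, 1 ε-transition
  (pq)* = 6 states, 5 ε-transitions
  (pq)*q = 8 states, 6 ε-transitions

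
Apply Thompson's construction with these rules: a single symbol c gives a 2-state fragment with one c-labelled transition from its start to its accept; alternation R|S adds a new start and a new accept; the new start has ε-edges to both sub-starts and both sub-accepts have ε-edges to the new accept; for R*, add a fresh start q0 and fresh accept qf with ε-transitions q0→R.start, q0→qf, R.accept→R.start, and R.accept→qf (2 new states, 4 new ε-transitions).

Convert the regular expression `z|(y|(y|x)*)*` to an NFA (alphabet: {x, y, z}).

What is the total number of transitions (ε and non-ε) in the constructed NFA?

24

Bottom-up over the parse tree:
Each of the 4 symbol leaves contributes 1 transition (1 symbol, 0 ε).
  y|x → 6 transitions (2 symbol, 4 ε)
  (y|x)* → 10 transitions (2 symbol, 8 ε)
  y|(y|x)* → 15 transitions (3 symbol, 12 ε)
  (y|(y|x)*)* → 19 transitions (3 symbol, 16 ε)
  z|(y|(y|x)*)* → 24 transitions (4 symbol, 20 ε)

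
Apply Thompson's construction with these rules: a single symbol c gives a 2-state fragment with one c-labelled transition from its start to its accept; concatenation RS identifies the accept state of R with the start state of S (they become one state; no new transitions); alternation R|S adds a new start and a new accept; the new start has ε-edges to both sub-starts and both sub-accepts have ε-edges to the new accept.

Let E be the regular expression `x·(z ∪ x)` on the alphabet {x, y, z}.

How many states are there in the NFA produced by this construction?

7

Building bottom-up:
Each of the 3 symbol leaves contributes a 2-state fragment.
  z ∪ x → 6 states
  x·(z ∪ x) → 7 states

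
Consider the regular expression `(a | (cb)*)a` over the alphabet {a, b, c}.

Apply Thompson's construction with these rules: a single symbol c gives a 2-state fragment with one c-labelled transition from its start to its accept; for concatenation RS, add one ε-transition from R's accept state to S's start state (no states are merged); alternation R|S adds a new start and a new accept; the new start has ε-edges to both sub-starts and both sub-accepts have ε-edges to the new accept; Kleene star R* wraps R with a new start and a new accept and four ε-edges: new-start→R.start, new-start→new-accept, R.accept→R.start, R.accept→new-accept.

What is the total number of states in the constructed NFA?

12

Recursing over subexpressions:
Each of the 4 symbol leaves contributes a 2-state fragment.
  cb = 4 states
  (cb)* = 6 states
  a | (cb)* = 10 states
  (a | (cb)*)a = 12 states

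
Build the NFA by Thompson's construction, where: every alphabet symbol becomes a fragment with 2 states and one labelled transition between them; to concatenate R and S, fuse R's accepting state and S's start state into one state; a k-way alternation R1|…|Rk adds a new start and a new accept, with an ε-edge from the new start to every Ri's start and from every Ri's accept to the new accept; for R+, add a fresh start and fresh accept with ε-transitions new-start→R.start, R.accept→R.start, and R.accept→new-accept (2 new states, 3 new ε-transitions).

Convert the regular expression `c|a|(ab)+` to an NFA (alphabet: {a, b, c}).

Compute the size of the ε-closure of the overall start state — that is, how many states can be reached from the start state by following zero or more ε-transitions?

Compute the ε-closure size of each fragment's start state recursively; a symbol fragment's start has no outgoing ε-edge, so its closure is just itself (size 1).
  ab → |ε-closure| equals the left operand's closure size = 1 (its accept is not ε-reachable, so the closure stops there)
  (ab)+ → new start ε-reaches only the body's start; the new accept needs a symbol first: |ε-closure| = 1 + 1 = 2
  c|a|(ab)+ → |ε-closure| = 1 + 1 + 1 + 2 = 5 (the new accept is not ε-reachable since no branch accepts ε)

5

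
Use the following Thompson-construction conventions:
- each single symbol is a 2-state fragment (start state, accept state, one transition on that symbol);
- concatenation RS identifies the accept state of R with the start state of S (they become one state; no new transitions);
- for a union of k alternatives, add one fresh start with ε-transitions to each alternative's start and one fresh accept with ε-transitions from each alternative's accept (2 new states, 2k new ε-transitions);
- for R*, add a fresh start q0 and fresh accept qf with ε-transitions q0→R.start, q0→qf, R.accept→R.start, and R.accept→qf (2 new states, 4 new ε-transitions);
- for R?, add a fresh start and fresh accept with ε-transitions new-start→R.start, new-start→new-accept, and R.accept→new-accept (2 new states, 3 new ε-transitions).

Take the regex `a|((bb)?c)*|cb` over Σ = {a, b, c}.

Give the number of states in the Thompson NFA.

By structural recursion:
Each of the 6 symbol leaves contributes a 2-state fragment.
  bb — 3 states
  (bb)? — 5 states
  (bb)?c — 6 states
  ((bb)?c)* — 8 states
  cb — 3 states
  a|((bb)?c)*|cb — 15 states

15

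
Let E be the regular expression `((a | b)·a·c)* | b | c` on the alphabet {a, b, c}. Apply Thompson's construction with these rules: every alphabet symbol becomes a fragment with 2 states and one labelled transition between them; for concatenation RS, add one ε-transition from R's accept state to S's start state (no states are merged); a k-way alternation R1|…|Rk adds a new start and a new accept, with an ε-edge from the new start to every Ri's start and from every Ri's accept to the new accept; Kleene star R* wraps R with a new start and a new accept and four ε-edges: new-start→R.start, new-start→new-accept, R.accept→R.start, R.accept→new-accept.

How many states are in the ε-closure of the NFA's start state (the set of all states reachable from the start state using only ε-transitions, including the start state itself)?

9

Work bottom-up. For each fragment F, track |ε-closure(F.start)| and whether F's accept lies in that closure (i.e. whether F accepts ε). A single-symbol fragment has closure size 1 and does not accept ε.
  a | b — |closure| = 1 + 1 + 1 = 3 (the new accept is not ε-reachable since no branch accepts ε)
  (a | b)·a·c — |closure| equals the left operand's closure size = 3 (its accept is not ε-reachable, so the closure stops there)
  ((a | b)·a·c)* — the star's fresh start ε-reaches both the body's start and the fresh accept: |closure| = 2 + 3 = 5
  ((a | b)·a·c)* | b | c — new start ε-reaches every alternative's start; at least one alternative accepts ε, so the union's new accept is reached too: |closure| = 1 + 5 + 1 + 1 + 1 = 9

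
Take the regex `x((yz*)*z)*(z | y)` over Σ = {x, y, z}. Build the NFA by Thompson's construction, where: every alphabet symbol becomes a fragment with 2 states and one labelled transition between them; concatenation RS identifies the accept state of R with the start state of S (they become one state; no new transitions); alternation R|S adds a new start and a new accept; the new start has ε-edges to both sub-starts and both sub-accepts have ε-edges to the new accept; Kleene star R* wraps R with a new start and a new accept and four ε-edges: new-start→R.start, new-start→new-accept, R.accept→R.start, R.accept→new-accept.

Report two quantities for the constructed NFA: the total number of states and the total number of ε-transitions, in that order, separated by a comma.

16, 16

Bottom-up over the parse tree:
Each of the 6 symbol leaves contributes 2 states and 0 ε-transitions.
  z* = 4 states, 4 ε-transitions
  yz* = 5 states, 4 ε-transitions
  (yz*)* = 7 states, 8 ε-transitions
  (yz*)*z = 8 states, 8 ε-transitions
  ((yz*)*z)* = 10 states, 12 ε-transitions
  z | y = 6 states, 4 ε-transitions
  x((yz*)*z)*(z | y) = 16 states, 16 ε-transitions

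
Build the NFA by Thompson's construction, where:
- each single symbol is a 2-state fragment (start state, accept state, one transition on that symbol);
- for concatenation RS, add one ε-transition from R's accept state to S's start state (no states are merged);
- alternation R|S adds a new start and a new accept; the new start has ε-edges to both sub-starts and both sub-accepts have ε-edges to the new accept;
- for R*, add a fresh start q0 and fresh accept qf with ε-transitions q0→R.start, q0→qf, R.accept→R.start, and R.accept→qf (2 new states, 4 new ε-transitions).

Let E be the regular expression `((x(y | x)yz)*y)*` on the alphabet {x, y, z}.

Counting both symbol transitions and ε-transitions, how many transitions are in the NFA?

22

Per subexpression:
Each of the 6 symbol leaves contributes 1 transition (1 symbol, 0 ε).
  y | x = 6 transitions (2 symbol, 4 ε)
  x(y | x)yz = 12 transitions (5 symbol, 7 ε)
  (x(y | x)yz)* = 16 transitions (5 symbol, 11 ε)
  (x(y | x)yz)*y = 18 transitions (6 symbol, 12 ε)
  ((x(y | x)yz)*y)* = 22 transitions (6 symbol, 16 ε)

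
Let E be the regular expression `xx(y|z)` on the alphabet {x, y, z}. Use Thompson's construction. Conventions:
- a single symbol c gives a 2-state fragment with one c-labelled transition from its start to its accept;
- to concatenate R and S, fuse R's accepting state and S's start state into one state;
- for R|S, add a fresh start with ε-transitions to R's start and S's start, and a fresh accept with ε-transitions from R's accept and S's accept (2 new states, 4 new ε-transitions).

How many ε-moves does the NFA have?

4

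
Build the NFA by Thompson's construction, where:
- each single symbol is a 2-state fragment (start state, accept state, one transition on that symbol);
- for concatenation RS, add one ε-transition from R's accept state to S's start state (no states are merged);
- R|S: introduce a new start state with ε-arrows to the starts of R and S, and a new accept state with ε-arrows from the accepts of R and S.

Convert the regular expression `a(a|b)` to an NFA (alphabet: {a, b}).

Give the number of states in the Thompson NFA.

8

By structural recursion:
Each of the 3 symbol leaves contributes a 2-state fragment.
  a|b — 6 states
  a(a|b) — 8 states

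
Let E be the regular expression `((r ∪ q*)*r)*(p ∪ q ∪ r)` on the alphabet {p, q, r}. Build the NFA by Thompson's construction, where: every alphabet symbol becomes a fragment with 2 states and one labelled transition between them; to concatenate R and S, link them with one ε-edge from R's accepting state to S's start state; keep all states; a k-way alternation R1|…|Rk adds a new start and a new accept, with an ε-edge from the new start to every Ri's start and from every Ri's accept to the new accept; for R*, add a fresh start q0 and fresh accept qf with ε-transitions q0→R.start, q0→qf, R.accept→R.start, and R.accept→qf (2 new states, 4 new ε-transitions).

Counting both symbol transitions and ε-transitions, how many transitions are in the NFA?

30

Per subexpression:
Each of the 6 symbol leaves contributes 1 transition (1 symbol, 0 ε).
  q* = 5 transitions (1 symbol, 4 ε)
  r ∪ q* = 10 transitions (2 symbol, 8 ε)
  (r ∪ q*)* = 14 transitions (2 symbol, 12 ε)
  (r ∪ q*)*r = 16 transitions (3 symbol, 13 ε)
  ((r ∪ q*)*r)* = 20 transitions (3 symbol, 17 ε)
  p ∪ q ∪ r = 9 transitions (3 symbol, 6 ε)
  ((r ∪ q*)*r)*(p ∪ q ∪ r) = 30 transitions (6 symbol, 24 ε)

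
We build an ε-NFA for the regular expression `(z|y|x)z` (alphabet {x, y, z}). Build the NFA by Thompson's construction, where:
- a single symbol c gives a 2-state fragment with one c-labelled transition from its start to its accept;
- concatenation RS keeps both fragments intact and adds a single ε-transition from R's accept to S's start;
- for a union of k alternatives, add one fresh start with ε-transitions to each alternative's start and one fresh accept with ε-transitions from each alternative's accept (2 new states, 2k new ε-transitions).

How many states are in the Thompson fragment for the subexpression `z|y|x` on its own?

8

Fragment for `z|y|x`:
Each of the 3 symbol leaves contributes a 2-state fragment.
  z|y|x = 8 states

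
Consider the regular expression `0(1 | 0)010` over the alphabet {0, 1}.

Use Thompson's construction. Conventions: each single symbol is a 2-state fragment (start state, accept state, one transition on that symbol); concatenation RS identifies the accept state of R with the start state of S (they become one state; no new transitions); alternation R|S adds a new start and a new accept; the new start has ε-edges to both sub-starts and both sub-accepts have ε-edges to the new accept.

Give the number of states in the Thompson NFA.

10

By structural recursion:
Each of the 6 symbol leaves contributes a 2-state fragment.
  1 | 0 = 6 states
  0(1 | 0)010 = 10 states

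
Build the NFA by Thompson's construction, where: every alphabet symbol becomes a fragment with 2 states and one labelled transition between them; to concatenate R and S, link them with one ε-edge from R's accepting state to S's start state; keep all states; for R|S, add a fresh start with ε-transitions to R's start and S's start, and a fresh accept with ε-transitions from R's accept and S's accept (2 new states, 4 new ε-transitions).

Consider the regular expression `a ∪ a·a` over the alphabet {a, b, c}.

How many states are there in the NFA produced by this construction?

Building bottom-up:
Each of the 3 symbol leaves contributes a 2-state fragment.
  a·a — 4 states
  a ∪ a·a — 8 states

8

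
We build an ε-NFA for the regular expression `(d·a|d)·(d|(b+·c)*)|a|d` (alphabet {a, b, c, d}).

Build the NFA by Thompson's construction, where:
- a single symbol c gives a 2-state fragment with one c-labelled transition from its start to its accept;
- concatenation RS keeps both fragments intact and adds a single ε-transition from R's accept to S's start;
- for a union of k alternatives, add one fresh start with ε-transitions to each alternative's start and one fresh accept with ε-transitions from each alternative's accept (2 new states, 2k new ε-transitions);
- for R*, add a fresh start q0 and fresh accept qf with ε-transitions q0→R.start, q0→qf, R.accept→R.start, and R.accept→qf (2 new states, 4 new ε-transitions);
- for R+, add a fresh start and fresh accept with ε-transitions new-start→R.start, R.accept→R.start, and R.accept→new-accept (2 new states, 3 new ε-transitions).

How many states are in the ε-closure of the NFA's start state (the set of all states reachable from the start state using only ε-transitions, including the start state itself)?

6

Compute the ε-closure size of each fragment's start state recursively; a symbol fragment's start has no outgoing ε-edge, so its closure is just itself (size 1).
  d·a → same as the first factor's closure: |closure| = 1
  d·a|d → |closure| = 1 + 1 + 1 = 3 (the new accept is not ε-reachable since no branch accepts ε)
  b+ → |closure| = 1 + 1 = 2 (the body doesn't accept ε, so the new accept is not reached)
  b+·c → same as the first factor's closure: |closure| = 2
  (b+·c)* → |closure| = 1 (new start) + 2 (body) + 1 (new accept) = 4
  d|(b+·c)* → |closure| = 1 (new start) + (1 + 4) + 1 (new accept, since some branch ε-reaches its own accept) = 7
  (d·a|d)·(d|(b+·c)*) → |closure| equals the left operand's closure size = 3 (its accept is not ε-reachable, so the closure stops there)
  (d·a|d)·(d|(b+·c)*)|a|d → |closure| = 1 + 3 + 1 + 1 = 6 (the new accept is not ε-reachable since no branch accepts ε)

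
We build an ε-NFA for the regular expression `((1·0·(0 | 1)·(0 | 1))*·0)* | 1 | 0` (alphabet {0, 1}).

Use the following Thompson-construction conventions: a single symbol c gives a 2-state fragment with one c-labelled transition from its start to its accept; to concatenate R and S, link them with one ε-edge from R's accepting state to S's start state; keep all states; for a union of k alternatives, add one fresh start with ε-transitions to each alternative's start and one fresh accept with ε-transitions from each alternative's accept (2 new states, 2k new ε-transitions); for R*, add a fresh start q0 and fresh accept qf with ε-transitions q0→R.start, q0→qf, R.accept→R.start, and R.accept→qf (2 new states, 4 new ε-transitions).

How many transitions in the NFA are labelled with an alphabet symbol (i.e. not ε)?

Recursing over subexpressions:
Each of the 9 symbol leaves contributes exactly 1 symbol transition.
  0 | 1 = 2 symbol transitions
  0 | 1 = 2 symbol transitions
  1·0·(0 | 1)·(0 | 1) = 6 symbol transitions
  (1·0·(0 | 1)·(0 | 1))* = 6 symbol transitions
  (1·0·(0 | 1)·(0 | 1))*·0 = 7 symbol transitions
  ((1·0·(0 | 1)·(0 | 1))*·0)* = 7 symbol transitions
  ((1·0·(0 | 1)·(0 | 1))*·0)* | 1 | 0 = 9 symbol transitions

9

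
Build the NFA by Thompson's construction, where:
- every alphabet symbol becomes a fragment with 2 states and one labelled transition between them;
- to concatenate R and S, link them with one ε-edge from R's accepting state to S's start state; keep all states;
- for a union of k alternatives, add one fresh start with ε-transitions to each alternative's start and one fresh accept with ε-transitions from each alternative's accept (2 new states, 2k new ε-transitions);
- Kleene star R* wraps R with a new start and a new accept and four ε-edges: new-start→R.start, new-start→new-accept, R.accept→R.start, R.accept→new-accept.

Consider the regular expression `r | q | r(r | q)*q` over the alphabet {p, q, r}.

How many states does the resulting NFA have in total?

18

By structural recursion:
Each of the 6 symbol leaves contributes a 2-state fragment.
  r | q → 6 states
  (r | q)* → 8 states
  r(r | q)*q → 12 states
  r | q | r(r | q)*q → 18 states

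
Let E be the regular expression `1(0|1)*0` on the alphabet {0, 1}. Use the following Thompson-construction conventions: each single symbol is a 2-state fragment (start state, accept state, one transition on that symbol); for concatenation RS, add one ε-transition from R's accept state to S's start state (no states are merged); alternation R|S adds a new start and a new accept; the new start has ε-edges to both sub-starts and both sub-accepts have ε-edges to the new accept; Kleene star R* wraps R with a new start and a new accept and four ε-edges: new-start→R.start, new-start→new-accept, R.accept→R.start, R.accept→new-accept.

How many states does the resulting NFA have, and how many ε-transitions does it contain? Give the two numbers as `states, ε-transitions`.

12, 10

Bottom-up over the parse tree:
Each of the 4 symbol leaves contributes 2 states and 0 ε-transitions.
  0|1 — 6 states, 4 ε-transitions
  (0|1)* — 8 states, 8 ε-transitions
  1(0|1)*0 — 12 states, 10 ε-transitions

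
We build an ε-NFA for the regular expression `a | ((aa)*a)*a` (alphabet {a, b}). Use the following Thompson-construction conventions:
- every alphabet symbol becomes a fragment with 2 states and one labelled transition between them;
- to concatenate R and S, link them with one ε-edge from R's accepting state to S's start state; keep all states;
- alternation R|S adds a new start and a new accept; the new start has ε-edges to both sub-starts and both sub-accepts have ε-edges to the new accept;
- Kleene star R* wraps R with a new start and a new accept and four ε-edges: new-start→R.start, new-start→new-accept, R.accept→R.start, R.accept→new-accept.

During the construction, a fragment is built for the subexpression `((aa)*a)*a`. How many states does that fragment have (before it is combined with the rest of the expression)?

Fragment for `((aa)*a)*a`:
Each of the 4 symbol leaves contributes a 2-state fragment.
  aa — 4 states
  (aa)* — 6 states
  (aa)*a — 8 states
  ((aa)*a)* — 10 states
  ((aa)*a)*a — 12 states

12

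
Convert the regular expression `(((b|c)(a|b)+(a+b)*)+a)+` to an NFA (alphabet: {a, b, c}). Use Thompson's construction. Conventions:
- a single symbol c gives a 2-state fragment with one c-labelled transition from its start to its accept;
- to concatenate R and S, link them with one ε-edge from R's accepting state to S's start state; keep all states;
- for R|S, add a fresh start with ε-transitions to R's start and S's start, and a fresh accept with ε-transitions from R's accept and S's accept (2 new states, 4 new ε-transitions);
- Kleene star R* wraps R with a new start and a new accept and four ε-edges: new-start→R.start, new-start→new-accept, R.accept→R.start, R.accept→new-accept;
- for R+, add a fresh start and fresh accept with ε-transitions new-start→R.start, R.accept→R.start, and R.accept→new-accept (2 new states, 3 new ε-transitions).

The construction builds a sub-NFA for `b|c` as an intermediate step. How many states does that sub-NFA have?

6

Fragment for `b|c`:
Each of the 2 symbol leaves contributes a 2-state fragment.
  b|c : 6 states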